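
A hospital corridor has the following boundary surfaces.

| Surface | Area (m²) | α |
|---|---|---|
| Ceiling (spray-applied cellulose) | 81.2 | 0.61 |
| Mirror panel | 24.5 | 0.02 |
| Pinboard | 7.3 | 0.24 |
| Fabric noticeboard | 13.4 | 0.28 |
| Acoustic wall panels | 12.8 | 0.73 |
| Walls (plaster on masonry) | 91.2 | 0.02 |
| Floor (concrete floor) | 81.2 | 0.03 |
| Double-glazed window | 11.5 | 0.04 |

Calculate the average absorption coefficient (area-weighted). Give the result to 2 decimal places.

0.22

Total surface area S = 323.1 m².
Weighted sum Σ Sα = 69.590.
ᾱ = A/S = 0.22.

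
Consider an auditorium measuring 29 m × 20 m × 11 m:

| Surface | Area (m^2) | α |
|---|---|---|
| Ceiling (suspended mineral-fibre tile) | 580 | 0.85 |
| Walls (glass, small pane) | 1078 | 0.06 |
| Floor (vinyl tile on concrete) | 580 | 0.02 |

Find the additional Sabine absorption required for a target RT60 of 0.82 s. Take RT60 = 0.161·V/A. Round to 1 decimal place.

Equivalent absorption area: A₁ = 580×0.85 + 1078×0.06 + 580×0.02 = 569.280 m^2.
V = 6380 m³. Required absorption A₂ = 0.161 × 6380 / 0.82 = 1252.659 sabins.
Shortfall: 1252.659 − 569.280 = 683.4 sabins.

683.4 sabins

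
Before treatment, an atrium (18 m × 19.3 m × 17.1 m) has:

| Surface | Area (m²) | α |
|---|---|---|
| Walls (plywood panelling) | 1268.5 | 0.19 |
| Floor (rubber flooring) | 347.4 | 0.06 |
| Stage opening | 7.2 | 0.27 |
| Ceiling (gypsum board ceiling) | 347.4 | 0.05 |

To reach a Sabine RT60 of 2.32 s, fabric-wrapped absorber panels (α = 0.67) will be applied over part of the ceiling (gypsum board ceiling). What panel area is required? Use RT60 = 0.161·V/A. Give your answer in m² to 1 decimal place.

211.4

Total absorption A₁ = 1268.5·0.19 + 347.4·0.06 + 7.2·0.27 + 347.4·0.05
  = 241.015 + 20.844 + 1.944 + 17.370 = 281.173 m² sabins.
V = 5940.54 m³. Target absorption A₂ = 0.161 × 5940.54 / 2.32 = 412.253 sabins.
Absorption to add: 412.253 − 281.173 = 131.080 sabins.
Net gain per m²: Δα = 0.67 − 0.05 = 0.62.
Panel area = 131.080 / 0.62 = 211.4 m².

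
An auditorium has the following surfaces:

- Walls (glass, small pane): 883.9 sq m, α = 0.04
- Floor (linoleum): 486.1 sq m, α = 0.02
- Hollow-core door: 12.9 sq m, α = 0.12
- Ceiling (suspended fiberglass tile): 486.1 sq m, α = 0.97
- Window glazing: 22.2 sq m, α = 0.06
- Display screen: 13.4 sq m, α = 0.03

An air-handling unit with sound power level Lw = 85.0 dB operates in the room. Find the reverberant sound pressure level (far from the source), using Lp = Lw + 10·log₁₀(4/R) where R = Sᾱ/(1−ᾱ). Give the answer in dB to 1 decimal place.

A = 519.877 sabins; S = 1904.6 sq m.
ᾱ = 0.2730, so room constant R = A/(1−ᾱ) = 715.099 sq m.
Lp = 85.0 + 10·log₁₀(4/715.099) = 85.0 + (-22.52) = 62.5 dB.

62.5 dB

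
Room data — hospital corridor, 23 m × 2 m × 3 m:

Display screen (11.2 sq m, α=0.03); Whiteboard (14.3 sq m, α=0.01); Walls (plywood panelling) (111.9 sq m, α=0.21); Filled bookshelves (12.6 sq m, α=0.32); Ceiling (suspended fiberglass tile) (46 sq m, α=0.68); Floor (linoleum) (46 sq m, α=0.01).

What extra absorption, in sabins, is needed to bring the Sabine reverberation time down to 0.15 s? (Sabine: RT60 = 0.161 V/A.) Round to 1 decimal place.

88.4 sabins

A₁ = Σ Sᵢαᵢ = 11.2·0.03 + 14.3·0.01 + 111.9·0.21 + 12.6·0.32 + 46·0.68 + 46·0.01 = 59.750 sabins.
For T = 0.15 s, need A₂ = 0.161·V/T = 0.161·138/0.15 = 148.120 sabins.
ΔA = A₂ − A₁ = 148.120 − 59.750 = 88.4 sabins.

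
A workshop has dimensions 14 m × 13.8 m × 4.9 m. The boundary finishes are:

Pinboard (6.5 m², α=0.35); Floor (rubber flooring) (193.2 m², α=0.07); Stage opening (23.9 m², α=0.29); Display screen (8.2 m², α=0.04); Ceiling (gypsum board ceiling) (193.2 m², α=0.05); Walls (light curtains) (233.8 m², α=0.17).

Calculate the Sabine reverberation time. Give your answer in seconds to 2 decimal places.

2.10 sec

Equivalent absorption area: A = 6.5·0.35 + 193.2·0.07 + 23.9·0.29 + 8.2·0.04 + 193.2·0.05 + 233.8·0.17 = 72.464 m².
Room volume: 946.68 m³.
RT60 = 0.161 · V / A = 0.161 × 946.68 / 72.464 = 2.10 s.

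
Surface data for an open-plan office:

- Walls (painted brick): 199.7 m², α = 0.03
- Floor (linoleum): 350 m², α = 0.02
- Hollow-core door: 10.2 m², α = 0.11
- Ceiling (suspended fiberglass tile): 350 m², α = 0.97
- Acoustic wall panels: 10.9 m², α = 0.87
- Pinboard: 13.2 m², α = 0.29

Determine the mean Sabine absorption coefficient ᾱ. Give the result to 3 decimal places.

0.393

S = Σ Sᵢ = 199.7 + 350 + 10.2 + 350 + 10.9 + 13.2 = 934.0 m².
Weighted sum Σ Sα = 366.924.
ᾱ = 366.924 / 934.0 = 0.393.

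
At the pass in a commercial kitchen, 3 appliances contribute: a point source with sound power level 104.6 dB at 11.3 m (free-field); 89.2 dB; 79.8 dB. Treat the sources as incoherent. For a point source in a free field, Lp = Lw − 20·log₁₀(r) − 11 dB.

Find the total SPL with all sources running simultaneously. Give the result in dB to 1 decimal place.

Source at 11.3 m: Lp = 104.6 − 20·log₁₀(11.3) − 11 = 72.5 dB.
Converting to relative power and adding: 10^(72.5/10) + 10^(89.2/10) + 10^(79.8/10) = 9.45e+08.
Back to dB: 10·log₁₀ Σ = 89.8 dB.

89.8 dB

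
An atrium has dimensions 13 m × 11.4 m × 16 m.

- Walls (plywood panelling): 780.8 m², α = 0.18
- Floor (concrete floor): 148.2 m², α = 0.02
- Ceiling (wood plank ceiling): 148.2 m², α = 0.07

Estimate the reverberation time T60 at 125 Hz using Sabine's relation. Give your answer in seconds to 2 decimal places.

2.48 s

A = Σ Sᵢαᵢ = 780.8*0.18 + 148.2*0.02 + 148.2*0.07 = 153.882 sabins.
Room volume: 2371.2 m³.
T = 0.161 V/A = 0.161·2371.2/153.882 = 2.48 s.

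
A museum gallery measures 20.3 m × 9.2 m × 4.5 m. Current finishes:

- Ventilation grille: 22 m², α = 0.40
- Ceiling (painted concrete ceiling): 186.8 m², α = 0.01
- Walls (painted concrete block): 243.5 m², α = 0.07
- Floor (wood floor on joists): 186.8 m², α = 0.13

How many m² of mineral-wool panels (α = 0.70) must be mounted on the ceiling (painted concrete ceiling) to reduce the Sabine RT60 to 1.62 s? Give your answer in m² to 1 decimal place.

A₁ = Σ Sᵢαᵢ = 22*0.40 + 186.8*0.01 + 243.5*0.07 + 186.8*0.13 = 51.997 sabins.
V = 840.42 m³. Target absorption A₂ = 0.161 × 840.42 / 1.62 = 83.523 sabins.
Absorption to add: 83.523 − 51.997 = 31.526 sabins.
Net gain per m²: Δα = 0.70 − 0.01 = 0.69.
Panel area = 31.526 / 0.69 = 45.7 m².

45.7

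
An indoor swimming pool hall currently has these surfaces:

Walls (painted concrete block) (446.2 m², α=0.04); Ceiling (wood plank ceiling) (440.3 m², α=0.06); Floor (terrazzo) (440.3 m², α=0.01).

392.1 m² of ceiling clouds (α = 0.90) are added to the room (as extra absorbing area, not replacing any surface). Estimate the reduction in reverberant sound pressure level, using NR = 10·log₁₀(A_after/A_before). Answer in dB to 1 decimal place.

9.2 dB

Summing Sᵢαᵢ: 17.848 + 26.418 + 4.403 → A_before = 48.669 sabins.
Added absorption = 392.1 × 0.90 = 352.890 sabins.
New total A_after = 401.559 sabins.
Reduction = 10 log₁₀(A_after/A_before) = 10 log₁₀(8.2508) = 9.2 dB.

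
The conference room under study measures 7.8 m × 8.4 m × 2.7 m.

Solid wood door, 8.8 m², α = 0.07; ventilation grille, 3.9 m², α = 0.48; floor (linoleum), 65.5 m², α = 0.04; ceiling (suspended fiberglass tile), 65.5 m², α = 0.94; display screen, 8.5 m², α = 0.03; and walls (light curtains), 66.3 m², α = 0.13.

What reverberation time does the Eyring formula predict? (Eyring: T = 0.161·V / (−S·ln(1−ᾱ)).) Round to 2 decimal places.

Total surface area S = 8.8 + 3.9 + 65.5 + 65.5 + 8.5 + 66.3 = 218.5 m².
Absorption A = 8.8·0.07 + 3.9·0.48 + 65.5·0.04 + 65.5·0.94 + 8.5·0.03 + 66.3·0.13 = 75.552 sabins.
ᾱ = 75.552 / 218.5 = 0.3458.
−S·ln(1−ᾱ) = −218.5 × ln(1 − 0.3458) = 92.719.
V = 7.8 × 8.4 × 2.7 = 176.904 m³.
RT60 = 0.161 × 176.904 / 92.719 = 0.31 s.

0.31 s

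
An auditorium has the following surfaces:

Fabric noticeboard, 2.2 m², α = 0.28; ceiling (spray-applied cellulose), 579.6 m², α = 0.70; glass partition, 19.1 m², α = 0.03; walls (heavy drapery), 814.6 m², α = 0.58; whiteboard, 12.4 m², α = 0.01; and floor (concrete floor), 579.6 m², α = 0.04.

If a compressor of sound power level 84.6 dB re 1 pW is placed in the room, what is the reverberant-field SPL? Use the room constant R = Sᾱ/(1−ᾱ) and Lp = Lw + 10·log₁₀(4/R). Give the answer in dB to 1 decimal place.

58.5 dB

Σ(Sᵢαᵢ) = 2.2·0.28 + 579.6·0.70 + 19.1·0.03 + 814.6·0.58 + 12.4·0.01 + 579.6·0.04 = 902.685; total area S = 2007.5 m².
ᾱ = 902.685/2007.5 = 0.4497; R = Sᾱ/(1−ᾱ) = 902.685/(1−0.4497) = 1640.351 m².
Lp = 84.6 + 10·log₁₀(4/1640.351) = 84.6 + (-26.13) = 58.5 dB.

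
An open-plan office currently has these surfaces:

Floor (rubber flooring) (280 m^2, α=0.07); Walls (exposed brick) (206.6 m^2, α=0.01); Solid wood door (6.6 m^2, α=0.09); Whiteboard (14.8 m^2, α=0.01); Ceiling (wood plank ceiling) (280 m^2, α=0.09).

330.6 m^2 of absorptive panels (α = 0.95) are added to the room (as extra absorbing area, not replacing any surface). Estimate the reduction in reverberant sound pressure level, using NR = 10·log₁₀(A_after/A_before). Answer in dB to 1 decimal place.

8.8 dB

Total absorption A_before = 280×0.07 + 206.6×0.01 + 6.6×0.09 + 14.8×0.01 + 280×0.09
  = 19.600 + 2.066 + 0.594 + 0.148 + 25.200 = 47.608 m^2 sabins.
Treatment contributes 330.6·0.95 = 314.070 sabins.
A_after = 47.608 + 314.070 = 361.678 sabins.
Reduction = 10 log₁₀(A_after/A_before) = 10 log₁₀(7.5970) = 8.8 dB.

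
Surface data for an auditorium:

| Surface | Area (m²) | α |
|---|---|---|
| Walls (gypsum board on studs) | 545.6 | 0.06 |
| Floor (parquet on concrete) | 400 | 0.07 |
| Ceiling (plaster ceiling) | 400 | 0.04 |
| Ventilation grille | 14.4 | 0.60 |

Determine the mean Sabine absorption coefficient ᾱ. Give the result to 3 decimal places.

0.063

Total surface area S = 1360.0 m².
Weighted sum Σ Sα = 85.376.
ᾱ = 85.376 / 1360.0 = 0.063.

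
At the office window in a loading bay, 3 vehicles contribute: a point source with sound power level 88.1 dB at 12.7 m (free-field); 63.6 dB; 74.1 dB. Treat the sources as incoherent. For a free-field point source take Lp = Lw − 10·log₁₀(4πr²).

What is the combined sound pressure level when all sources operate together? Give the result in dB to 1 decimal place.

Source at 12.7 m: Lp = 88.1 − 10·log₁₀(4π·12.7²) = 88.1 − 10·log₁₀(2026.830) = 55.0 dB.
Σ 10^(Lᵢ/10) = 2.831e+07.
Back to dB: 10·log₁₀ Σ = 74.5 dB.

74.5 dB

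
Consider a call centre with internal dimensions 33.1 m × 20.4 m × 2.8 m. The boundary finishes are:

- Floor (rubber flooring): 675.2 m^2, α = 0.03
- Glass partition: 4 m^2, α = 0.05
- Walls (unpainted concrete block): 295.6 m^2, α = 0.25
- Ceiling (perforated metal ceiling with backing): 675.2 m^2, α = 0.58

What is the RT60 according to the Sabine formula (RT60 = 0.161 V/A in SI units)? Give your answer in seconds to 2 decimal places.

0.63 sec

Equivalent absorption area: A = 675.2*0.03 + 4*0.05 + 295.6*0.25 + 675.2*0.58 = 485.972 m^2.
Volume V = 33.1 × 20.4 × 2.8 = 1890.672 m³.
Sabine: RT60 = 0.161 × 1890.672 / 485.972 = 0.63 s.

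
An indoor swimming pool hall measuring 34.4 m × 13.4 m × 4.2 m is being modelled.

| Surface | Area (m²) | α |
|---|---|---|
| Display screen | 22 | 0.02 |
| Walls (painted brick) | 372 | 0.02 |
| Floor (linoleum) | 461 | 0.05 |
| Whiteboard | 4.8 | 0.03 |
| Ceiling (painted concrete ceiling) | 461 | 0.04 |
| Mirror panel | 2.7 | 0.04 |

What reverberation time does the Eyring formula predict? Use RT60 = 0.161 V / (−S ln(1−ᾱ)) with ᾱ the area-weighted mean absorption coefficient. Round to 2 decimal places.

Total surface area S = 22 + 372 + 461 + 4.8 + 461 + 2.7 = 1323.5 m².
Absorption A = 22·0.02 + 372·0.02 + 461·0.05 + 4.8·0.03 + 461·0.04 + 2.7·0.04 = 49.622 sabins.
ᾱ = 49.622 / 1323.5 = 0.0375.
−S·ln(1−ᾱ) = −1323.5 × ln(1 − 0.0375) = 50.586.
V = 34.4 × 13.4 × 4.2 = 1936.032 m³.
T = 0.161·V/[−S·ln(1−ᾱ)] = 0.161·1936.032/50.586 = 6.16 s.

6.16 sec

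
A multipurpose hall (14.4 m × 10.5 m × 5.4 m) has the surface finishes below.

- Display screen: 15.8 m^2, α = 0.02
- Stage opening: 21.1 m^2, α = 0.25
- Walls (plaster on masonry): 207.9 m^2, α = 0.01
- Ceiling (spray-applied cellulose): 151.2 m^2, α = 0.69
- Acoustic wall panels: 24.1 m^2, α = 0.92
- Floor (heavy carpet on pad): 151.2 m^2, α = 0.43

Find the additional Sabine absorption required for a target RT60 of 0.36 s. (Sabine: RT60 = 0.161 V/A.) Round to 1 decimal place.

166.0 sabins

Total absorption A₁ = 15.8·0.02 + 21.1·0.25 + 207.9·0.01 + 151.2·0.69 + 24.1·0.92 + 151.2·0.43
  = 0.316 + 5.275 + 2.079 + 104.328 + 22.172 + 65.016 = 199.186 m^2 sabins.
V = 816.48 m³. Required absorption A₂ = 0.161 × 816.48 / 0.36 = 365.148 sabins.
Additional absorption ΔA = 365.148 − 199.186 = 166.0 sabins.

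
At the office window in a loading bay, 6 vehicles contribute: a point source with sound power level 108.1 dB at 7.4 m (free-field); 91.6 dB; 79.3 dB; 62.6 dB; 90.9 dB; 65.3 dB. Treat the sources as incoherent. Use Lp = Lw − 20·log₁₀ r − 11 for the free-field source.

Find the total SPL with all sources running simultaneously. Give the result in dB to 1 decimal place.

Source at 7.4 m: Lp = 108.1 − 20·log₁₀(7.4) − 11 = 79.7 dB.
Sum in the linear (power) domain: Σ 10^(Lᵢ/10) = 10^(79.7/10) + 10^(91.6/10) + 10^(79.3/10) + 10^(62.6/10) + 10^(90.9/10) + 10^(65.3/10) = 2.859e+09.
L_total = 10·log₁₀(2.859e+09) = 94.6 dB.

94.6 dB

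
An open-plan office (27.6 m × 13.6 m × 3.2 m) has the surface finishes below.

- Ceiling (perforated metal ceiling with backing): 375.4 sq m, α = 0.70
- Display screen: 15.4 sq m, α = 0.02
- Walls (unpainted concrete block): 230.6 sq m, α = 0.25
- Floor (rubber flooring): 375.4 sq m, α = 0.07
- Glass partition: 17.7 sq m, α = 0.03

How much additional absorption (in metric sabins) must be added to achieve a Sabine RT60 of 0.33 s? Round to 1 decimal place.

238.5 sabins

Equivalent absorption area: A₁ = 375.4*0.70 + 15.4*0.02 + 230.6*0.25 + 375.4*0.07 + 17.7*0.03 = 347.547 sq m.
Target A₂ = 0.161·1201.152/0.33 = 586.017 sabins (V = 1201.152 m³).
Additional absorption ΔA = 586.017 − 347.547 = 238.5 sabins.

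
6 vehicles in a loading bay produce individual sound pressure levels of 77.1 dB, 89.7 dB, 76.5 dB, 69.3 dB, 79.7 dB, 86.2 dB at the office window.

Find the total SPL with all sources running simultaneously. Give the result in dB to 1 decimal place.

91.9 dB

Converting to relative power and adding: 10^(77.1/10) + 10^(89.7/10) + 10^(76.5/10) + 10^(69.3/10) + 10^(79.7/10) + 10^(86.2/10) = 1.548e+09.
Combined level = 10 log₁₀(1.548e+09) = 91.9 dB.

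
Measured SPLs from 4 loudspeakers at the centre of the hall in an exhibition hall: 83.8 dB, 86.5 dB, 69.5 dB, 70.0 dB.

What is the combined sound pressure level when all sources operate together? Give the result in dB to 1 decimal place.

Σ 10^(Lᵢ/10) = 7.055e+08.
Combined level = 10 log₁₀(7.055e+08) = 88.5 dB.

88.5 dB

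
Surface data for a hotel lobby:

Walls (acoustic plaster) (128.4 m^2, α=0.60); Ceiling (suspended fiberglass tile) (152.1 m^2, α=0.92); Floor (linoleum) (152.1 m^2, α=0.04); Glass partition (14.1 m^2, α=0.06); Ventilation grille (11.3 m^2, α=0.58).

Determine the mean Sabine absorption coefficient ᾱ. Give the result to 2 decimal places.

S = Σ Sᵢ = 128.4 + 152.1 + 152.1 + 14.1 + 11.3 = 458.0 m^2.
Weighted sum Σ Sα = 230.456.
ᾱ = A/S = 0.50.

0.50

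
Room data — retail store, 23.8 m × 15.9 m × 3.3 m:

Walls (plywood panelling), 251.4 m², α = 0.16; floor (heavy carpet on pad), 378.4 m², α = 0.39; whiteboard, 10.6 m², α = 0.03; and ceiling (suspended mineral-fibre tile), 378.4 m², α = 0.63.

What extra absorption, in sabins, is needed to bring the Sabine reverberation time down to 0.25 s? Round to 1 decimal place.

377.7 sabins

Equivalent absorption area: A₁ = 251.4·0.16 + 378.4·0.39 + 10.6·0.03 + 378.4·0.63 = 426.510 m².
Target A₂ = 0.161·1248.786/0.25 = 804.218 sabins (V = 1248.786 m³).
ΔA = A₂ − A₁ = 804.218 − 426.510 = 377.7 sabins.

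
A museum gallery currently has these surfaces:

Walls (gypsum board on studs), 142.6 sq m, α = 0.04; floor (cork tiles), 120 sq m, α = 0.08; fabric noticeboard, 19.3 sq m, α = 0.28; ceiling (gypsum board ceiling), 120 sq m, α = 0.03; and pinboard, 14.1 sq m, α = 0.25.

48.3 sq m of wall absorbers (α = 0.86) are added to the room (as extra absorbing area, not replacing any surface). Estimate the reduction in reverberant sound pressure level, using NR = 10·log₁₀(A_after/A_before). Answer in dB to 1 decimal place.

A_before = Σ Sᵢαᵢ = 142.6·0.04 + 120·0.08 + 19.3·0.28 + 120·0.03 + 14.1·0.25 = 27.833 sabins.
Added absorption = 48.3 × 0.86 = 41.538 sabins.
New total A_after = 69.371 sabins.
NR = 10·log₁₀(69.371/27.833) = 4.0 dB.

4.0 dB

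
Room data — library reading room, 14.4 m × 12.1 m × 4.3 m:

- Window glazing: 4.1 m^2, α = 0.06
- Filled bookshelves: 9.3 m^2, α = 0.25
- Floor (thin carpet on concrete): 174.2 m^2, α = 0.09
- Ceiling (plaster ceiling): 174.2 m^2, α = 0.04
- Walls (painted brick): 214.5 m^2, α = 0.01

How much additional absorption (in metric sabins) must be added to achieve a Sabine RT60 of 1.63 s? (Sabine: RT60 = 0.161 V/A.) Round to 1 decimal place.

Total absorption A₁ = 4.1*0.06 + 9.3*0.25 + 174.2*0.09 + 174.2*0.04 + 214.5*0.01
  = 0.246 + 2.325 + 15.678 + 6.968 + 2.145 = 27.362 m^2 sabins.
For T = 1.63 s, need A₂ = 0.161·V/T = 0.161·749.232/1.63 = 74.004 sabins.
ΔA = A₂ − A₁ = 74.004 − 27.362 = 46.6 sabins.

46.6 sabins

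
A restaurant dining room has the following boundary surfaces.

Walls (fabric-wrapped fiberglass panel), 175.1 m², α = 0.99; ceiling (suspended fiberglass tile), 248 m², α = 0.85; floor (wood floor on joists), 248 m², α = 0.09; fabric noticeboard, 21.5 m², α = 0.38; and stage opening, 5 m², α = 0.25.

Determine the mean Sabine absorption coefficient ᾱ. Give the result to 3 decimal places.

0.596

Total surface area S = 697.6 m².
Weighted sum Σ Sα = 415.889.
ᾱ = A/S = 0.596.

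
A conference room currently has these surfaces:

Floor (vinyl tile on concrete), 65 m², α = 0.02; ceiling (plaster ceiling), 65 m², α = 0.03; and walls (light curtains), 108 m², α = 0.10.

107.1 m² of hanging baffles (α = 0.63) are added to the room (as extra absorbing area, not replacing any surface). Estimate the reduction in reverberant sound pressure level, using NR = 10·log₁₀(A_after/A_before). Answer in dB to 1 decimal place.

A_before = Σ Sᵢαᵢ = 65*0.02 + 65*0.03 + 108*0.10 = 14.050 sabins.
Added absorption = 107.1 × 0.63 = 67.473 sabins.
A_after = 14.050 + 67.473 = 81.523 sabins.
NR = 10·log₁₀(81.523/14.050) = 7.6 dB.

7.6 dB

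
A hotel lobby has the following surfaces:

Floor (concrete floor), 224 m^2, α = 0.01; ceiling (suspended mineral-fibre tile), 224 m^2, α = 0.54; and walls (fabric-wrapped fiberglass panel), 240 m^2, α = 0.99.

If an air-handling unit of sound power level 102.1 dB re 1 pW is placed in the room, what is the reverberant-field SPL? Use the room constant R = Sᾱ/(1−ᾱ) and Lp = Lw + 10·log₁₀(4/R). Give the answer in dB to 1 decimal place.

79.3 dB

Σ(Sᵢαᵢ) = 224·0.01 + 224·0.54 + 240·0.99 = 360.800; total area S = 688.0 m^2.
ᾱ = 360.800/688.0 = 0.5244; R = Sᾱ/(1−ᾱ) = 360.800/(1−0.5244) = 758.621 m^2.
Lp = 102.1 + 10·log₁₀(4/758.621) = 102.1 + (-22.78) = 79.3 dB.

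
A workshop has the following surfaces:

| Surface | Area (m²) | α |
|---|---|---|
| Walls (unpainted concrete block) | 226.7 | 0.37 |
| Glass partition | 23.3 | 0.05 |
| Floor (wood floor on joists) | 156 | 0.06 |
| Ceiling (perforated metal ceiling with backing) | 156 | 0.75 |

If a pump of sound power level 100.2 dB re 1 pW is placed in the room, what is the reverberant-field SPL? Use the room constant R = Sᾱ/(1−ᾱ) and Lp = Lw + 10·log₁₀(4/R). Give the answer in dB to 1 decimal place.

A = 211.404 sabins; S = 562.0 m².
ᾱ = 211.404/562.0 = 0.3762; R = Sᾱ/(1−ᾱ) = 211.404/(1−0.3762) = 338.897 m².
Lp = Lw + 10 log₁₀(4/R) = 100.2 -19.28 = 80.9 dB.

80.9 dB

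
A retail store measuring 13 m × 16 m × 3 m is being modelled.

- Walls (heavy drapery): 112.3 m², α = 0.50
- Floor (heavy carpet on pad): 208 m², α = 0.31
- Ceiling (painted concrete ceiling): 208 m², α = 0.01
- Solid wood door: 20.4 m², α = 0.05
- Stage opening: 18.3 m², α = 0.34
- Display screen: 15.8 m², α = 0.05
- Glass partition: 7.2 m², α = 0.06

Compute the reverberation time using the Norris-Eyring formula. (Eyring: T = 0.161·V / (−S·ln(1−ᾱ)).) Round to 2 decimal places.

Total surface area S = 112.3 + 208 + 208 + 20.4 + 18.3 + 15.8 + 7.2 = 590.0 m².
Absorption A = 112.3×0.50 + 208×0.31 + 208×0.01 + 20.4×0.05 + 18.3×0.34 + 15.8×0.05 + 7.2×0.06 = 131.174 sabins.
ᾱ = 131.174 / 590.0 = 0.2223.
−S·ln(1−ᾱ) = −590.0 × ln(1 − 0.2223) = 148.335.
V = 13 × 16 × 3 = 624 m³.
RT60 = 0.161 × 624 / 148.335 = 0.68 s.

0.68 s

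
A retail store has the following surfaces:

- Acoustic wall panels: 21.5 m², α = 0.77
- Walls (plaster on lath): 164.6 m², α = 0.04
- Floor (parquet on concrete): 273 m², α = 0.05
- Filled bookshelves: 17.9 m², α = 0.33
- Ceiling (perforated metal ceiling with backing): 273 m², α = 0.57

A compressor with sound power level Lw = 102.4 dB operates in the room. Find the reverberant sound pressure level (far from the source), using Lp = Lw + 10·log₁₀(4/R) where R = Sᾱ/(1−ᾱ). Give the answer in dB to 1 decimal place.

A = 198.306 sabins; S = 750.0 m².
ᾱ = 0.2644, so room constant R = A/(1−ᾱ) = 269.584 m².
Lp = Lw + 10 log₁₀(4/R) = 102.4 -18.29 = 84.1 dB.

84.1 dB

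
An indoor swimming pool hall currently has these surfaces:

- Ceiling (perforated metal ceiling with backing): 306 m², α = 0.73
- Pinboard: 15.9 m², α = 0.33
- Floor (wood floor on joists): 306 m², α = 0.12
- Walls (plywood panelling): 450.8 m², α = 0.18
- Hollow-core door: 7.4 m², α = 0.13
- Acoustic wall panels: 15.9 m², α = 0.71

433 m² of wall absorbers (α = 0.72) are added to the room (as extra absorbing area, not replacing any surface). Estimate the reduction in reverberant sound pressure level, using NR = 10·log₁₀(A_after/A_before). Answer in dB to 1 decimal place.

2.7 dB

A_before = Σ Sᵢαᵢ = 306·0.73 + 15.9·0.33 + 306·0.12 + 450.8·0.18 + 7.4·0.13 + 15.9·0.71 = 358.742 sabins.
Added absorption = 433 × 0.72 = 311.760 sabins.
New total A_after = 670.502 sabins.
Reduction = 10 log₁₀(A_after/A_before) = 10 log₁₀(1.8690) = 2.7 dB.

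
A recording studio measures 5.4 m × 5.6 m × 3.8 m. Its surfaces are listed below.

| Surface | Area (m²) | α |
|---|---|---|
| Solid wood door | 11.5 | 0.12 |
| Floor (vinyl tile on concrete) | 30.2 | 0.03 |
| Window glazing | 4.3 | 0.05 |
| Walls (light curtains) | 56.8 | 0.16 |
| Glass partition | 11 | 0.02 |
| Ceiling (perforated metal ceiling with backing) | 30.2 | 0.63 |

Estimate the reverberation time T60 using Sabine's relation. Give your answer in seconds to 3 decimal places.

0.600 s

Total absorption A = 11.5·0.12 + 30.2·0.03 + 4.3·0.05 + 56.8·0.16 + 11·0.02 + 30.2·0.63
  = 1.380 + 0.906 + 0.215 + 9.088 + 0.220 + 19.026 = 30.835 m² sabins.
Room volume: 114.912 m³.
Sabine: RT60 = 0.161 × 114.912 / 30.835 = 0.600 s.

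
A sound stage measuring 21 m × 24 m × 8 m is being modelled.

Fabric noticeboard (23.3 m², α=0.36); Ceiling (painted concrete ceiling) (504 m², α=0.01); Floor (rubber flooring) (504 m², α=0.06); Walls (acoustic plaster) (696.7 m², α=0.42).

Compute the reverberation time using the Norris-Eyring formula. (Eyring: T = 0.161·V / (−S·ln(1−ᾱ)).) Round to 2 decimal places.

1.74 sec

S = Σ Sᵢ = 1728.0 m².
Σ(Sᵢαᵢ) = 23.3·0.36 + 504·0.01 + 504·0.06 + 696.7·0.42 = 336.282.
Mean coefficient ᾱ = A/S = 0.1946.
Eyring denominator: −S ln(1−ᾱ) = 373.967.
V = 21 × 24 × 8 = 4032 m³.
RT60 = 0.161 × 4032 / 373.967 = 1.74 s.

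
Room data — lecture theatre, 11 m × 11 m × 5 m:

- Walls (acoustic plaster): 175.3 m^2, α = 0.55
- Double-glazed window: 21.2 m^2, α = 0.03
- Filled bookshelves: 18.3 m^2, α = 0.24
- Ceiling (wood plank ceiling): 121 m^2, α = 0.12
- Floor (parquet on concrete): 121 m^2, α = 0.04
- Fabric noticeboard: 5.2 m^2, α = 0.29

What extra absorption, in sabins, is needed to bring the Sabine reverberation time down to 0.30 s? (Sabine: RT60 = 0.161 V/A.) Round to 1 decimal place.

202.4 sabins

Summing Sᵢαᵢ: 96.415 + 0.636 + 4.392 + 14.520 + 4.840 + 1.508 → A₁ = 122.311 sabins.
Target A₂ = 0.161·605/0.30 = 324.683 sabins (V = 605 m³).
Shortfall: 324.683 − 122.311 = 202.4 sabins.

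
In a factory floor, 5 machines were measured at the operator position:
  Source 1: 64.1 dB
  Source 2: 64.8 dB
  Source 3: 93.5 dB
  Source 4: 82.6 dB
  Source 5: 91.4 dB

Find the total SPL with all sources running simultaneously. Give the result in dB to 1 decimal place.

Σ 10^(Lᵢ/10) = 3.807e+09.
Combined level = 10 log₁₀(3.807e+09) = 95.8 dB.

95.8 dB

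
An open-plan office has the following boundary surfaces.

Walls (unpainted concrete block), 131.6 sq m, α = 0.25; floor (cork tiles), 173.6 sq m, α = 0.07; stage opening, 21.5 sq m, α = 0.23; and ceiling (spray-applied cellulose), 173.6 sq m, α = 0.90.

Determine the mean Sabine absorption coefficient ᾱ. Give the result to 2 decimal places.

S = Σ Sᵢ = 131.6 + 173.6 + 21.5 + 173.6 = 500.3 sq m.
Weighted sum Σ Sα = 206.237.
ᾱ = 206.237 / 500.3 = 0.41.

0.41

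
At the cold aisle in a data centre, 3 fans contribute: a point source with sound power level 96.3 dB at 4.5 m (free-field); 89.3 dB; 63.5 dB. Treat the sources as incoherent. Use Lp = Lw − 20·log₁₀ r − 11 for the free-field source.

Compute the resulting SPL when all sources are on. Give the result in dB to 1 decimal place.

Source at 4.5 m: Lp = 96.3 − 20·log₁₀(4.5) − 11 = 72.2 dB.
Sum in the linear (power) domain: Σ 10^(Lᵢ/10) = 10^(72.2/10) + 10^(89.3/10) + 10^(63.5/10) = 8.7e+08.
Back to dB: 10·log₁₀ Σ = 89.4 dB.

89.4 dB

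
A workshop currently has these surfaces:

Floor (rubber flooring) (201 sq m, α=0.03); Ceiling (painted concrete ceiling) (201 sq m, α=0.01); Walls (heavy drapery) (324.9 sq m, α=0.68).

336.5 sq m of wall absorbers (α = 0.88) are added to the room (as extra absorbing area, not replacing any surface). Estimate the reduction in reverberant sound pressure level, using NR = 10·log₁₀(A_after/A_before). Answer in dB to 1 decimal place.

Equivalent absorption area: A_before = 201·0.03 + 201·0.01 + 324.9·0.68 = 228.972 sq m.
Treatment contributes 336.5·0.88 = 296.120 sabins.
A_after = 228.972 + 296.120 = 525.092 sabins.
NR = 10·log₁₀(525.092/228.972) = 3.6 dB.

3.6 dB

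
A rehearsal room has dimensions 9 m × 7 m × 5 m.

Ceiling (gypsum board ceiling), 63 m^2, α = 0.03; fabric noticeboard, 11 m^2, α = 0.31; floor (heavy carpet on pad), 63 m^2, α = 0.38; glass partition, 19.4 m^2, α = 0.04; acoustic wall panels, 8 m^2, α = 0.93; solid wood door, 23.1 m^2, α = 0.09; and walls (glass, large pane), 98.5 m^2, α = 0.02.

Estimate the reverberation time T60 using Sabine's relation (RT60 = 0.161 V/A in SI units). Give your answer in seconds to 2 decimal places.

Total absorption A = 63·0.03 + 11·0.31 + 63·0.38 + 19.4·0.04 + 8·0.93 + 23.1·0.09 + 98.5·0.02
  = 1.890 + 3.410 + 23.940 + 0.776 + 7.440 + 2.079 + 1.970 = 41.505 m^2 sabins.
Room volume: 315 m³.
T = 0.161 V/A = 0.161·315/41.505 = 1.22 s.

1.22 s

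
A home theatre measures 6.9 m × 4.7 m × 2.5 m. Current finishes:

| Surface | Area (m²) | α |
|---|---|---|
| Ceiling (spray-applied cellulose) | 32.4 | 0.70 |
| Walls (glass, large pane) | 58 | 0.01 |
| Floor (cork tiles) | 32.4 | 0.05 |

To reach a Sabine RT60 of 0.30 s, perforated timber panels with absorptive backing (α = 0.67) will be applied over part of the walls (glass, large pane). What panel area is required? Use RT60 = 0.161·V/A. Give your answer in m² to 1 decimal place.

28.2

Summing Sᵢαᵢ: 22.680 + 0.580 + 1.620 → A₁ = 24.880 sabins.
Required A₂ = 0.161·81.075/0.30 = 43.510 sabins.
ΔA needed = 43.510 − 24.880 = 18.630 sabins.
Net gain per m²: Δα = 0.67 − 0.01 = 0.66.
Area = ΔA/Δα = 18.630/0.66 = 28.2 m².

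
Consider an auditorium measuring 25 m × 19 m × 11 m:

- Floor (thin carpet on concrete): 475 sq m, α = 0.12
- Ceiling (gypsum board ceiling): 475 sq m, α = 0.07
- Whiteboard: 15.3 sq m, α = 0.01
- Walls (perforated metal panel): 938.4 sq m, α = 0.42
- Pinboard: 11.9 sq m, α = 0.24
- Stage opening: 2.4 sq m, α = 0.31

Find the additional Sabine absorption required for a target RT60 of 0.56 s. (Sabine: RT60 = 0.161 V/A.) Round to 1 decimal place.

1014.1 sabins

Equivalent absorption area: A₁ = 475·0.12 + 475·0.07 + 15.3·0.01 + 938.4·0.42 + 11.9·0.24 + 2.4·0.31 = 488.131 sq m.
Target A₂ = 0.161·5225/0.56 = 1502.188 sabins (V = 5225 m³).
Shortfall: 1502.188 − 488.131 = 1014.1 sabins.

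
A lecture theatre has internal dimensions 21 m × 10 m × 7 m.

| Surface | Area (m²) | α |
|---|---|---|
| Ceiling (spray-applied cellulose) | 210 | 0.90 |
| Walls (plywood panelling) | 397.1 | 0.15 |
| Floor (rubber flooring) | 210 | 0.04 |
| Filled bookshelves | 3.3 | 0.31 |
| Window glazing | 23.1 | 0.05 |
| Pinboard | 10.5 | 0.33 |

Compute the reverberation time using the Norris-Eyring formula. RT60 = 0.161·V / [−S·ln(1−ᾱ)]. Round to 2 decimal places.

Total surface area S = 210 + 397.1 + 210 + 3.3 + 23.1 + 10.5 = 854.0 m².
Σ(Sᵢαᵢ) = 210·0.90 + 397.1·0.15 + 210·0.04 + 3.3·0.31 + 23.1·0.05 + 10.5·0.33 = 262.608.
Mean coefficient ᾱ = A/S = 0.3075.
−S·ln(1−ᾱ) = −854.0 × ln(1 − 0.3075) = 313.800.
V = 21 × 10 × 7 = 1470 m³.
RT60 = 0.161 × 1470 / 313.800 = 0.75 s.

0.75 s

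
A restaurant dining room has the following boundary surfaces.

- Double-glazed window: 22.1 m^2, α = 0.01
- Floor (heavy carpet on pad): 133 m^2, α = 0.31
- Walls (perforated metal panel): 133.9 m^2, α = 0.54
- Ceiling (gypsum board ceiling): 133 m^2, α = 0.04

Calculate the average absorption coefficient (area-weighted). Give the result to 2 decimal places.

S = Σ Sᵢ = 22.1 + 133 + 133.9 + 133 = 422.0 m^2.
Weighted sum Σ Sα = 119.077.
ᾱ = 119.077 / 422.0 = 0.28.

0.28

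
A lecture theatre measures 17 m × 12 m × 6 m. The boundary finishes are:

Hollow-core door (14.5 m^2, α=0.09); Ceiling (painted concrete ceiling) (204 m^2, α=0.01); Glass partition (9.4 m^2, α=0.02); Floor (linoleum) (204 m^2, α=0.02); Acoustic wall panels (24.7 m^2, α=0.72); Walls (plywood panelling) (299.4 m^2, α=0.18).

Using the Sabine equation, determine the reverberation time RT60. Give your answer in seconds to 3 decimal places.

Summing Sᵢαᵢ: 1.305 + 2.040 + 0.188 + 4.080 + 17.784 + 53.892 → A = 79.289 sabins.
Volume V = 17 × 12 × 6 = 1224 m³.
Sabine: RT60 = 0.161 × 1224 / 79.289 = 2.485 s.

2.485 s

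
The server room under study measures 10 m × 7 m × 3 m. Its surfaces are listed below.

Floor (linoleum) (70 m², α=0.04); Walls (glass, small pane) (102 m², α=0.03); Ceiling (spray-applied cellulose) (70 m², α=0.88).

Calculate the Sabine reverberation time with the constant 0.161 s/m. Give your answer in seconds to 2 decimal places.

0.50 seconds

Summing Sᵢαᵢ: 2.800 + 3.060 + 61.600 → A = 67.460 sabins.
V = 10·7·3 = 210 m³.
T = 0.161 V/A = 0.161·210/67.460 = 0.50 s.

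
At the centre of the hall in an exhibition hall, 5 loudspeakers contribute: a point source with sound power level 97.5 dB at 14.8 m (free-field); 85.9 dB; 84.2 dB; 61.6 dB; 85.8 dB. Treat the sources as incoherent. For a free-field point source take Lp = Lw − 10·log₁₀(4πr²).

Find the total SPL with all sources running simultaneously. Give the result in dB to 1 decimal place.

Source at 14.8 m: Lp = 97.5 − 10·log₁₀(4π·14.8²) = 97.5 − 10·log₁₀(2752.538) = 63.1 dB.
Converting to relative power and adding: 10^(63.1/10) + 10^(85.9/10) + 10^(84.2/10) + 10^(61.6/10) + 10^(85.8/10) = 1.036e+09.
Back to dB: 10·log₁₀ Σ = 90.2 dB.

90.2 dB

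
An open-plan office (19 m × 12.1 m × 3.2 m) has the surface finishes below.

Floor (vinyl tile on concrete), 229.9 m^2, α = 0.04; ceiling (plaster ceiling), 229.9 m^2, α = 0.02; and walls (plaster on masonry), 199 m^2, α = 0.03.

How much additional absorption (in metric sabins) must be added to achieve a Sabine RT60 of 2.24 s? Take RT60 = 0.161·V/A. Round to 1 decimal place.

33.1 sabins

Summing Sᵢαᵢ: 9.196 + 4.598 + 5.970 → A₁ = 19.764 sabins.
V = 735.68 m³. Required absorption A₂ = 0.161 × 735.68 / 2.24 = 52.877 sabins.
Shortfall: 52.877 − 19.764 = 33.1 sabins.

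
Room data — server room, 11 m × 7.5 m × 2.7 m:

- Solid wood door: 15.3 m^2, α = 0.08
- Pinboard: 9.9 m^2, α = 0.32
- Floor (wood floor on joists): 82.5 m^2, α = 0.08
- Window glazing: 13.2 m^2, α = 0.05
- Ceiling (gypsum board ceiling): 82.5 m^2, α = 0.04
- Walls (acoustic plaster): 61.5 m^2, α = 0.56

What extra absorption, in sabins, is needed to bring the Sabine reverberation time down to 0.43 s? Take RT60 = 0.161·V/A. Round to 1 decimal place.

Equivalent absorption area: A₁ = 15.3×0.08 + 9.9×0.32 + 82.5×0.08 + 13.2×0.05 + 82.5×0.04 + 61.5×0.56 = 49.392 m^2.
V = 222.75 m³. Required absorption A₂ = 0.161 × 222.75 / 0.43 = 83.402 sabins.
ΔA = A₂ − A₁ = 83.402 − 49.392 = 34.0 sabins.

34.0 sabins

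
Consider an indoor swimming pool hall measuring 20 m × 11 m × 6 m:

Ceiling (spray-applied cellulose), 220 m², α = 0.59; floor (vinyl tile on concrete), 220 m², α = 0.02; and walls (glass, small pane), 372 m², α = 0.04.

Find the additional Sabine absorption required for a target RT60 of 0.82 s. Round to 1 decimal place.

110.1 sabins

Total absorption A₁ = 220×0.59 + 220×0.02 + 372×0.04
  = 129.800 + 4.400 + 14.880 = 149.080 m² sabins.
For T = 0.82 s, need A₂ = 0.161·V/T = 0.161·1320/0.82 = 259.171 sabins.
ΔA = A₂ − A₁ = 259.171 − 149.080 = 110.1 sabins.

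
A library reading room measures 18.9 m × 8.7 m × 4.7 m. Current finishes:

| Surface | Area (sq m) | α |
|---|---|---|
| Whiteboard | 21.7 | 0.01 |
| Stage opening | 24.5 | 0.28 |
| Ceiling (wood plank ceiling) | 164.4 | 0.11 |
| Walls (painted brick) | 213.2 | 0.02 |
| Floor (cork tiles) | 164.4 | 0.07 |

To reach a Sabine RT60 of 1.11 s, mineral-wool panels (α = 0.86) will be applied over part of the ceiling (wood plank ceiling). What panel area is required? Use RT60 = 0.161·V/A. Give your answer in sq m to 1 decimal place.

94.9

Equivalent absorption area: A₁ = 21.7*0.01 + 24.5*0.28 + 164.4*0.11 + 213.2*0.02 + 164.4*0.07 = 40.933 sq m.
Required A₂ = 0.161·772.821/1.11 = 112.094 sabins.
Absorption to add: 112.094 − 40.933 = 71.161 sabins.
Each sq m of panel replacing the ceiling (wood plank ceiling) adds (0.86 − 0.11) = 0.75 sabins.
Area = ΔA/Δα = 71.161/0.75 = 94.9 sq m.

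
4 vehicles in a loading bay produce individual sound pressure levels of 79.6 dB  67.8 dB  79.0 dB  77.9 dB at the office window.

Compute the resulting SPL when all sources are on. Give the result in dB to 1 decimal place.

83.8 dB

Sum in the linear (power) domain: Σ 10^(Lᵢ/10) = 10^(79.6/10) + 10^(67.8/10) + 10^(79.0/10) + 10^(77.9/10) = 2.383e+08.
L_total = 10·log₁₀(2.383e+08) = 83.8 dB.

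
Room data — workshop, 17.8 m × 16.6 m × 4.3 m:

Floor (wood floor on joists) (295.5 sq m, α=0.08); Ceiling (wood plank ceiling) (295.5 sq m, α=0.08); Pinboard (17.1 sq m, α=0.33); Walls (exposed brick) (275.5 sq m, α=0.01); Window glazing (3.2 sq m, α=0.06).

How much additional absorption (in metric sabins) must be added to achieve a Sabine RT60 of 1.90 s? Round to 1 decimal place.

51.8 sabins

Summing Sᵢαᵢ: 23.640 + 23.640 + 5.643 + 2.755 + 0.192 → A₁ = 55.870 sabins.
Target A₂ = 0.161·1270.564/1.90 = 107.664 sabins (V = 1270.564 m³).
ΔA = A₂ − A₁ = 107.664 − 55.870 = 51.8 sabins.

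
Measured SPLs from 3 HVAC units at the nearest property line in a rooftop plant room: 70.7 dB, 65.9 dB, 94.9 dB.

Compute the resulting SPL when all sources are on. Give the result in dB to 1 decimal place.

94.9 dB

Converting to relative power and adding: 10^(70.7/10) + 10^(65.9/10) + 10^(94.9/10) = 3.106e+09.
Combined level = 10 log₁₀(3.106e+09) = 94.9 dB.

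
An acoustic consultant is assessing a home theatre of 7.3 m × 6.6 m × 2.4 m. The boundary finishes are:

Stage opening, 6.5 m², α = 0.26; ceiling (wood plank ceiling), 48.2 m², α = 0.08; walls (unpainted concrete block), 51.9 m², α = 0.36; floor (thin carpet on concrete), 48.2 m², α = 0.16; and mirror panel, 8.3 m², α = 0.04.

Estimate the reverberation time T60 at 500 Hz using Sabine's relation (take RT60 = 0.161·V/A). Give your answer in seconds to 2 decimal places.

A = Σ Sᵢαᵢ = 6.5·0.26 + 48.2·0.08 + 51.9·0.36 + 48.2·0.16 + 8.3·0.04 = 32.274 sabins.
Room volume: 115.632 m³.
T = 0.161 V/A = 0.161·115.632/32.274 = 0.58 s.

0.58 seconds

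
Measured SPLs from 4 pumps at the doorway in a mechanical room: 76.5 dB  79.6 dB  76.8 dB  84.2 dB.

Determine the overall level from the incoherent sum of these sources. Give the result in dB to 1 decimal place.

Σ 10^(Lᵢ/10) = 4.468e+08.
Combined level = 10 log₁₀(4.468e+08) = 86.5 dB.

86.5 dB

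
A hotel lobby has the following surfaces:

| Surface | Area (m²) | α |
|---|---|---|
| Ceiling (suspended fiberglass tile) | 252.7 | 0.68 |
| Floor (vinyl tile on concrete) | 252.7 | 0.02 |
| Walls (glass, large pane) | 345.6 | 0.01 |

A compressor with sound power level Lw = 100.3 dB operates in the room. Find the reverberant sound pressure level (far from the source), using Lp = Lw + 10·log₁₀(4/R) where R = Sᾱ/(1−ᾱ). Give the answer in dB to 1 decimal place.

82.7 dB

Σ(Sᵢαᵢ) = 252.7·0.68 + 252.7·0.02 + 345.6·0.01 = 180.346; total area S = 851.0 m².
ᾱ = 180.346/851.0 = 0.2119; R = Sᾱ/(1−ᾱ) = 180.346/(1−0.2119) = 228.836 m².
Lp = Lw + 10 log₁₀(4/R) = 100.3 -17.57 = 82.7 dB.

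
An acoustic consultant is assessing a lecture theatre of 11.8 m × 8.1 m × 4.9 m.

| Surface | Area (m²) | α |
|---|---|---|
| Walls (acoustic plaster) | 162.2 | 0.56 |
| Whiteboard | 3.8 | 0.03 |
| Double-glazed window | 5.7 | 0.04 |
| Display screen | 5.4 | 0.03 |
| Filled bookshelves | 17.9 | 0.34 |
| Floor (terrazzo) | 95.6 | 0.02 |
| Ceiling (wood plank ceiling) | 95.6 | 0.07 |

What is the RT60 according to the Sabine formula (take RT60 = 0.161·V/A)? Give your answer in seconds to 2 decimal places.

Summing Sᵢαᵢ: 90.832 + 0.114 + 0.228 + 0.162 + 6.086 + 1.912 + 6.692 → A = 106.026 sabins.
Room volume: 468.342 m³.
Sabine: RT60 = 0.161 × 468.342 / 106.026 = 0.71 s.

0.71 s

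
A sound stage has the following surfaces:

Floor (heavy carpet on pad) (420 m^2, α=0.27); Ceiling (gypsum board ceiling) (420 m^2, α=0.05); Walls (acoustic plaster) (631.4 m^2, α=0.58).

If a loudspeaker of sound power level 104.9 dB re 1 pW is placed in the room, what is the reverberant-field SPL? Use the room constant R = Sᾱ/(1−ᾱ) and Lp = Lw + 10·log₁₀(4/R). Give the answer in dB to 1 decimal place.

A = 500.612 sabins; S = 1471.4 m^2.
ᾱ = 500.612/1471.4 = 0.3402; R = Sᾱ/(1−ᾱ) = 500.612/(1−0.3402) = 758.733 m^2.
Lp = 104.9 + 10·log₁₀(4/758.733) = 104.9 + (-22.78) = 82.1 dB.

82.1 dB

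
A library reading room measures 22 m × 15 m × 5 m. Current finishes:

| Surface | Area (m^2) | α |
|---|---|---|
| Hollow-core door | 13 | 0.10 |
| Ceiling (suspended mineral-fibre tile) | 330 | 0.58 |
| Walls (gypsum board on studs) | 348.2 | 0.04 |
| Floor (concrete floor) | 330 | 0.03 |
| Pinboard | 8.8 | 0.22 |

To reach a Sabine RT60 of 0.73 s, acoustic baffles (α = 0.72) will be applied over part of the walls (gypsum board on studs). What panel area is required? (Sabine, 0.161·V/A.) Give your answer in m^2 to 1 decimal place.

213.9

Total absorption A₁ = 13×0.10 + 330×0.58 + 348.2×0.04 + 330×0.03 + 8.8×0.22
  = 1.300 + 191.400 + 13.928 + 9.900 + 1.936 = 218.464 m^2 sabins.
V = 1650 m³. Target absorption A₂ = 0.161 × 1650 / 0.73 = 363.904 sabins.
ΔA needed = 363.904 − 218.464 = 145.440 sabins.
Each m^2 of panel replacing the walls (gypsum board on studs) adds (0.72 − 0.04) = 0.68 sabins.
Area = ΔA/Δα = 145.440/0.68 = 213.9 m^2.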